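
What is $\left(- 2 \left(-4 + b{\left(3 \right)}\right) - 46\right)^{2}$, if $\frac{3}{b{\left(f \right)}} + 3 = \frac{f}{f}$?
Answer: $1225$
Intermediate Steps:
$b{\left(f \right)} = - \frac{3}{2}$ ($b{\left(f \right)} = \frac{3}{-3 + \frac{f}{f}} = \frac{3}{-3 + 1} = \frac{3}{-2} = 3 \left(- \frac{1}{2}\right) = - \frac{3}{2}$)
$\left(- 2 \left(-4 + b{\left(3 \right)}\right) - 46\right)^{2} = \left(- 2 \left(-4 - \frac{3}{2}\right) - 46\right)^{2} = \left(\left(-2\right) \left(- \frac{11}{2}\right) - 46\right)^{2} = \left(11 - 46\right)^{2} = \left(-35\right)^{2} = 1225$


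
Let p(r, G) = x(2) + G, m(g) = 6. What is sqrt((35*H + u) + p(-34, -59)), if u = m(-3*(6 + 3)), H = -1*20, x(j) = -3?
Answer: 6*I*sqrt(21) ≈ 27.495*I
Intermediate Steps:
H = -20
p(r, G) = -3 + G
u = 6
sqrt((35*H + u) + p(-34, -59)) = sqrt((35*(-20) + 6) + (-3 - 59)) = sqrt((-700 + 6) - 62) = sqrt(-694 - 62) = sqrt(-756) = 6*I*sqrt(21)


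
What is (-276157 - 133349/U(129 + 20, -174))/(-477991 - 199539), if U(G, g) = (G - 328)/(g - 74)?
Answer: 16500531/24255574 ≈ 0.68028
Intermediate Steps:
U(G, g) = (-328 + G)/(-74 + g)
(-276157 - 133349/U(129 + 20, -174))/(-477991 - 199539) = (-276157 - 133349*(-74 - 174)/(-328 + (129 + 20)))/(-477991 - 199539) = (-276157 - 133349*(-248/(-328 + 149)))/(-677530) = (-276157 - 133349/((-1/248*(-179))))*(-1/677530) = (-276157 - 133349/179/248)*(-1/677530) = (-276157 - 133349*248/179)*(-1/677530) = (-276157 - 33070552/179)*(-1/677530) = -82502655/179*(-1/677530) = 16500531/24255574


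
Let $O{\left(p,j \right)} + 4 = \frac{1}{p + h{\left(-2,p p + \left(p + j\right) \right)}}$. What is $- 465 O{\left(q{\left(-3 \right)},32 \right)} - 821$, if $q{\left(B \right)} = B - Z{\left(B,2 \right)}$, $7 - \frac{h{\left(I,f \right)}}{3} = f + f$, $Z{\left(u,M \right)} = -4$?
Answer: $\frac{189563}{182} \approx 1041.6$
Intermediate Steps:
$h{\left(I,f \right)} = 21 - 6 f$ ($h{\left(I,f \right)} = 21 - 3 \left(f + f\right) = 21 - 3 \cdot 2 f = 21 - 6 f$)
$q{\left(B \right)} = 4 + B$ ($q{\left(B \right)} = B - -4 = B + 4 = 4 + B$)
$O{\left(p,j \right)} = -4 + \frac{1}{21 - 6 j - 6 p^{2} - 5 p}$ ($O{\left(p,j \right)} = -4 + \frac{1}{p - \left(-21 + 6 \left(p p + \left(p + j\right)\right)\right)} = -4 + \frac{1}{p - \left(-21 + 6 \left(p^{2} + \left(j + p\right)\right)\right)} = -4 + \frac{1}{p - \left(-21 + 6 \left(j + p + p^{2}\right)\right)} = -4 + \frac{1}{p - \left(-21 + 6 j + 6 p + 6 p^{2}\right)} = -4 + \frac{1}{21 - 6 j - 6 p^{2} - 5 p}$)
$- 465 O{\left(q{\left(-3 \right)},32 \right)} - 821 = - 465 \frac{-83 + 20 \left(4 - 3\right) + 24 \cdot 32 + 24 \left(4 - 3\right)^{2}}{21 - 192 - 6 \left(4 - 3\right)^{2} - 5 \left(4 - 3\right)} - 821 = - 465 \frac{-83 + 20 \cdot 1 + 768 + 24 \cdot 1^{2}}{21 - 192 - 6 \cdot 1^{2} - 5} - 821 = - 465 \frac{-83 + 20 + 768 + 24 \cdot 1}{21 - 192 - 6 - 5} - 821 = - 465 \frac{-83 + 20 + 768 + 24}{21 - 192 - 6 - 5} - 821 = - 465 \frac{1}{-182} \cdot 729 - 821 = - 465 \left(\left(- \frac{1}{182}\right) 729\right) - 821 = \left(-465\right) \left(- \frac{729}{182}\right) - 821 = \frac{338985}{182} - 821 = \frac{189563}{182}$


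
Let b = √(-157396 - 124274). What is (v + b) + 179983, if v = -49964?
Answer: 130019 + I*√281670 ≈ 1.3002e+5 + 530.73*I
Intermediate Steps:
b = I*√281670 (b = √(-281670) = I*√281670 ≈ 530.73*I)
(v + b) + 179983 = (-49964 + I*√281670) + 179983 = 130019 + I*√281670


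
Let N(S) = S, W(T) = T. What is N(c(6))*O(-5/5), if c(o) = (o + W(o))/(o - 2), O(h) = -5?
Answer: -15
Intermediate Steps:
c(o) = 2*o/(-2 + o) (c(o) = (o + o)/(o - 2) = (2*o)/(-2 + o) = 2*o/(-2 + o))
N(c(6))*O(-5/5) = (2*6/(-2 + 6))*(-5) = (2*6/4)*(-5) = (2*6*(¼))*(-5) = 3*(-5) = -15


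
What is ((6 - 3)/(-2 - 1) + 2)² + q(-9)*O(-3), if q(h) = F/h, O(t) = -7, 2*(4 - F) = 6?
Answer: 16/9 ≈ 1.7778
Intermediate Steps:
F = 1 (F = 4 - ½*6 = 4 - 3 = 1)
q(h) = 1/h
((6 - 3)/(-2 - 1) + 2)² + q(-9)*O(-3) = ((6 - 3)/(-2 - 1) + 2)² - 7/(-9) = (3/(-3) + 2)² - ⅑*(-7) = (3*(-⅓) + 2)² + 7/9 = (-1 + 2)² + 7/9 = 1² + 7/9 = 1 + 7/9 = 16/9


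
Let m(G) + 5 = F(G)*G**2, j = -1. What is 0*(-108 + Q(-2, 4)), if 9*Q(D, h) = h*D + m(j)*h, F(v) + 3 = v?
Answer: 0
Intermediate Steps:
F(v) = -3 + v
m(G) = -5 + G**2*(-3 + G) (m(G) = -5 + (-3 + G)*G**2 = -5 + G**2*(-3 + G))
Q(D, h) = -h + D*h/9 (Q(D, h) = (h*D + (-5 + (-1)**2*(-3 - 1))*h)/9 = (D*h + (-5 + 1*(-4))*h)/9 = (D*h + (-5 - 4)*h)/9 = (D*h - 9*h)/9 = (-9*h + D*h)/9 = -h + D*h/9)
0*(-108 + Q(-2, 4)) = 0*(-108 + (1/9)*4*(-9 - 2)) = 0*(-108 + (1/9)*4*(-11)) = 0*(-108 - 44/9) = 0*(-1016/9) = 0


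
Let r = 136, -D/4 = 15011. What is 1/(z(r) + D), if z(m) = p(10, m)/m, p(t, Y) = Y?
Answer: -1/60043 ≈ -1.6655e-5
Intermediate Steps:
D = -60044 (D = -4*15011 = -60044)
z(m) = 1 (z(m) = m/m = 1)
1/(z(r) + D) = 1/(1 - 60044) = 1/(-60043) = -1/60043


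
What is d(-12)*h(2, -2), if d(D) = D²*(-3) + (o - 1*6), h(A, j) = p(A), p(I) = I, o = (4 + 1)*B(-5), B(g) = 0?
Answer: -876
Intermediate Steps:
o = 0 (o = (4 + 1)*0 = 5*0 = 0)
h(A, j) = A
d(D) = -6 - 3*D² (d(D) = D²*(-3) + (0 - 1*6) = -3*D² + (0 - 6) = -3*D² - 6 = -6 - 3*D²)
d(-12)*h(2, -2) = (-6 - 3*(-12)²)*2 = (-6 - 3*144)*2 = (-6 - 432)*2 = -438*2 = -876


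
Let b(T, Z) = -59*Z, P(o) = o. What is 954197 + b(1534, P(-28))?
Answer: 955849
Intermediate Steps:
954197 + b(1534, P(-28)) = 954197 - 59*(-28) = 954197 + 1652 = 955849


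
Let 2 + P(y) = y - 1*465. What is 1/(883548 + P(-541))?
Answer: 1/882540 ≈ 1.1331e-6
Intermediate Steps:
P(y) = -467 + y (P(y) = -2 + (y - 1*465) = -2 + (y - 465) = -2 + (-465 + y) = -467 + y)
1/(883548 + P(-541)) = 1/(883548 + (-467 - 541)) = 1/(883548 - 1008) = 1/882540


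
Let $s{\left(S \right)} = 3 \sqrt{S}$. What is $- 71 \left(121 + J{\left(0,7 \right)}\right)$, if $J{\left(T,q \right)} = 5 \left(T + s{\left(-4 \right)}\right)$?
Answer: $-8591 - 2130 i \approx -8591.0 - 2130.0 i$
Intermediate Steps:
$J{\left(T,q \right)} = 5 T + 30 i$ ($J{\left(T,q \right)} = 5 \left(T + 3 \sqrt{-4}\right) = 5 \left(T + 3 \cdot 2 i\right) = 5 \left(T + 6 i\right) = 5 T + 30 i$)
$- 71 \left(121 + J{\left(0,7 \right)}\right) = - 71 \left(121 + \left(5 \cdot 0 + 30 i\right)\right) = - 71 \left(121 + \left(0 + 30 i\right)\right) = - 71 \left(121 + 30 i\right) = -8591 - 2130 i$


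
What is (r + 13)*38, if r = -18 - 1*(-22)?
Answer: 646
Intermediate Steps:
r = 4 (r = -18 + 22 = 4)
(r + 13)*38 = (4 + 13)*38 = 17*38 = 646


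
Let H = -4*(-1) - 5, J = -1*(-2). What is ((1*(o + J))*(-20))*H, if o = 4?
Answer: 120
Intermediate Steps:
J = 2
H = -1 (H = 4 - 5 = -1)
((1*(o + J))*(-20))*H = ((1*(4 + 2))*(-20))*(-1) = ((1*6)*(-20))*(-1) = (6*(-20))*(-1) = -120*(-1) = 120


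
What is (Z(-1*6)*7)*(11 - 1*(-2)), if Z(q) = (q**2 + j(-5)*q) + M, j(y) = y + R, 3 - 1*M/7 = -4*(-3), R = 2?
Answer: -819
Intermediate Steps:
M = -63 (M = 21 - (-28)*(-3) = 21 - 7*12 = 21 - 84 = -63)
j(y) = 2 + y (j(y) = y + 2 = 2 + y)
Z(q) = -63 + q**2 - 3*q (Z(q) = (q**2 + (2 - 5)*q) - 63 = (q**2 - 3*q) - 63 = -63 + q**2 - 3*q)
(Z(-1*6)*7)*(11 - 1*(-2)) = ((-63 + (-1*6)**2 - (-3)*6)*7)*(11 - 1*(-2)) = ((-63 + (-6)**2 - 3*(-6))*7)*(11 + 2) = ((-63 + 36 + 18)*7)*13 = -9*7*13 = -63*13 = -819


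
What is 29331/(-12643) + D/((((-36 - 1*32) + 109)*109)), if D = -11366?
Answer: -274780577/56501567 ≈ -4.8632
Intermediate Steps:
29331/(-12643) + D/((((-36 - 1*32) + 109)*109)) = 29331/(-12643) - 11366*1/(109*((-36 - 1*32) + 109)) = 29331*(-1/12643) - 11366*1/(109*((-36 - 32) + 109)) = -29331/12643 - 11366*1/(109*(-68 + 109)) = -29331/12643 - 11366/(41*109) = -29331/12643 - 11366/4469 = -274780577/56501567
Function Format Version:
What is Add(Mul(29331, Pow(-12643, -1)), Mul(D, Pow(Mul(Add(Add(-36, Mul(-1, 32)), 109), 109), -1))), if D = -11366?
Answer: Rational(-274780577, 56501567) ≈ -4.8632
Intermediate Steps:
Add(Mul(29331, Pow(-12643, -1)), Mul(D, Pow(Mul(Add(Add(-36, Mul(-1, 32)), 109), 109), -1))) = Add(Mul(29331, Pow(-12643, -1)), Mul(-11366, Pow(Mul(Add(Add(-36, Mul(-1, 32)), 109), 109), -1))) = Add(Mul(29331, Rational(-1, 12643)), Mul(-11366, Pow(Mul(Add(Add(-36, -32), 109), 109), -1))) = Add(Rational(-29331, 12643), Mul(-11366, Pow(Mul(Add(-68, 109), 109), -1))) = Add(Rational(-29331, 12643), Mul(-11366, Pow(Mul(41, 109), -1))) = Add(Rational(-29331, 12643), Mul(-11366, Pow(4469, -1))) = Add(Rational(-29331, 12643), Mul(-11366, Rational(1, 4469))) = Add(Rational(-29331, 12643), Rational(-11366, 4469)) = Rational(-274780577, 56501567)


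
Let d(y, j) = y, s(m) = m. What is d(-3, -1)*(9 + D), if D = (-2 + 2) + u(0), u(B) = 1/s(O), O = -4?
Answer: -105/4 ≈ -26.250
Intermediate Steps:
u(B) = -1/4 (u(B) = 1/(-4) = -1/4)
D = -1/4 (D = (-2 + 2) - 1/4 = 0 - 1/4 = -1/4 ≈ -0.25000)
d(-3, -1)*(9 + D) = -3*(9 - 1/4) = -3*35/4 = -105/4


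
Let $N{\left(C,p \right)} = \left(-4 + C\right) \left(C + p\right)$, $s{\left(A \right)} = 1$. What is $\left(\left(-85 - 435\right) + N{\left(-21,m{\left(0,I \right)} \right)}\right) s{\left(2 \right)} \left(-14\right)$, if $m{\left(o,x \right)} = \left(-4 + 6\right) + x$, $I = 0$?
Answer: $630$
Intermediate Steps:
$m{\left(o,x \right)} = 2 + x$
$\left(\left(-85 - 435\right) + N{\left(-21,m{\left(0,I \right)} \right)}\right) s{\left(2 \right)} \left(-14\right) = \left(\left(-85 - 435\right) - \left(-84 - 441 + 25 \left(2 + 0\right)\right)\right) 1 \left(-14\right) = \left(-520 + \left(441 + 84 - 8 - 42\right)\right) \left(-14\right) = \left(-520 + 475\right) \left(-14\right) = \left(-45\right) \left(-14\right) = 630$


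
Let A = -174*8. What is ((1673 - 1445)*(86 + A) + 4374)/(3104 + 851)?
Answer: -293394/3955 ≈ -74.183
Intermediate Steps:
A = -1392
((1673 - 1445)*(86 + A) + 4374)/(3104 + 851) = ((1673 - 1445)*(86 - 1392) + 4374)/(3104 + 851) = (228*(-1306) + 4374)/3955 = (-297768 + 4374)*(1/3955) = -293394*1/3955 = -293394/3955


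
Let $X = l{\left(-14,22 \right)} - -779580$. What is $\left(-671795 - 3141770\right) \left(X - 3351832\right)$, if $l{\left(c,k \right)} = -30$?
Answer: $9809564605330$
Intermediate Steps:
$X = 779550$ ($X = -30 - -779580 = -30 + 779580 = 779550$)
$\left(-671795 - 3141770\right) \left(X - 3351832\right) = \left(-671795 - 3141770\right) \left(779550 - 3351832\right) = \left(-3813565\right) \left(-2572282\right) = 9809564605330$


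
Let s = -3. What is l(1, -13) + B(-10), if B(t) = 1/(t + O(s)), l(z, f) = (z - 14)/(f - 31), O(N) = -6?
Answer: 41/176 ≈ 0.23295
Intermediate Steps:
l(z, f) = (-14 + z)/(-31 + f)
B(t) = 1/(-6 + t) (B(t) = 1/(t - 6) = 1/(-6 + t))
l(1, -13) + B(-10) = (-14 + 1)/(-31 - 13) + 1/(-6 - 10) = -13/(-44) + 1/(-16) = -1/44*(-13) - 1/16 = 13/44 - 1/16 = 41/176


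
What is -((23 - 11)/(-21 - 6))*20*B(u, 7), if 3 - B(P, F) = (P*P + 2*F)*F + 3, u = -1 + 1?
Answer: -7840/9 ≈ -871.11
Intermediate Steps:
u = 0
B(P, F) = -F*(P**2 + 2*F) (B(P, F) = 3 - ((P*P + 2*F)*F + 3) = 3 - ((P**2 + 2*F)*F + 3) = 3 - (F*(P**2 + 2*F) + 3) = 3 - (3 + F*(P**2 + 2*F)) = 3 + (-3 - F*(P**2 + 2*F)) = -F*(P**2 + 2*F))
-((23 - 11)/(-21 - 6))*20*B(u, 7) = -((23 - 11)/(-21 - 6))*20*(-1*7*(0**2 + 2*7)) = -(12/(-27))*20*(-1*7*(0 + 14)) = -(12*(-1/27))*20*(-1*7*14) = -(-4/9*20)*(-98) = -(-80)*(-98)/9 = -1*7840/9 = -7840/9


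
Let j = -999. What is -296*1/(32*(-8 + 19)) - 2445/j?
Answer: 23539/14652 ≈ 1.6065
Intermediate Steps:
-296*1/(32*(-8 + 19)) - 2445/j = -296*1/(32*(-8 + 19)) - 2445/(-999) = -296/(11*32) - 2445*(-1/999) = -296/352 + 815/333 = -296*1/352 + 815/333 = -37/44 + 815/333 = 23539/14652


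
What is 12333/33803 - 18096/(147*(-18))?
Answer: 15341243/2129589 ≈ 7.2038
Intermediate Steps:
12333/33803 - 18096/(147*(-18)) = 12333*(1/33803) - 18096/(-2646) = 12333/33803 - 18096*(-1/2646) = 12333/33803 + 3016/441 = 15341243/2129589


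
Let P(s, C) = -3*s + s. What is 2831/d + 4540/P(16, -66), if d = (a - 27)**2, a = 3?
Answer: -78889/576 ≈ -136.96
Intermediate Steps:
d = 576 (d = (3 - 27)**2 = (-24)**2 = 576)
P(s, C) = -2*s
2831/d + 4540/P(16, -66) = 2831/576 + 4540/((-2*16)) = 2831*(1/576) + 4540/(-32) = 2831/576 + 4540*(-1/32) = 2831/576 - 1135/8 = -78889/576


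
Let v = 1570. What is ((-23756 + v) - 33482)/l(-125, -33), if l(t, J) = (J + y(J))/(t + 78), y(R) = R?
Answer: -436066/11 ≈ -39642.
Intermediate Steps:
l(t, J) = 2*J/(78 + t) (l(t, J) = (J + J)/(t + 78) = (2*J)/(78 + t) = 2*J/(78 + t))
((-23756 + v) - 33482)/l(-125, -33) = ((-23756 + 1570) - 33482)/((2*(-33)/(78 - 125))) = (-22186 - 33482)/((2*(-33)/(-47))) = -55668/(2*(-33)*(-1/47)) = -55668/66/47 = -55668*47/66 = -436066/11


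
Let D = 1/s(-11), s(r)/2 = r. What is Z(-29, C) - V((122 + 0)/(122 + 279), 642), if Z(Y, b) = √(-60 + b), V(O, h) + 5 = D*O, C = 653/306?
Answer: 22116/4411 + I*√602038/102 ≈ 5.0138 + 7.607*I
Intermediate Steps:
C = 653/306 (C = 653*(1/306) = 653/306 ≈ 2.1340)
s(r) = 2*r
D = -1/22 (D = 1/(2*(-11)) = 1/(-22) = -1/22 ≈ -0.045455)
V(O, h) = -5 - O/22
Z(-29, C) - V((122 + 0)/(122 + 279), 642) = √(-60 + 653/306) - (-5 - (122 + 0)/(22*(122 + 279))) = √(-17707/306) - (-5 - 61/(11*401)) = I*√602038/102 - (-5 - 61/(11*401)) = I*√602038/102 - (-5 - 1/22*122/401) = I*√602038/102 - (-5 - 61/4411) = I*√602038/102 - 1*(-22116/4411) = I*√602038/102 + 22116/4411 = 22116/4411 + I*√602038/102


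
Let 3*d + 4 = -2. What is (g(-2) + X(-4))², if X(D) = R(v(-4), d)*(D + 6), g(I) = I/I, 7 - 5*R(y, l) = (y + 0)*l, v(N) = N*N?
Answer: 6889/25 ≈ 275.56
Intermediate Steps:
d = -2 (d = -4/3 + (⅓)*(-2) = -4/3 - ⅔ = -2)
v(N) = N²
R(y, l) = 7/5 - l*y/5 (R(y, l) = 7/5 - (y + 0)*l/5 = 7/5 - y*l/5 = 7/5 - l*y/5)
g(I) = 1
X(D) = 234/5 + 39*D/5 (X(D) = (7/5 - ⅕*(-2)*(-4)²)*(D + 6) = (7/5 - ⅕*(-2)*16)*(6 + D) = (7/5 + 32/5)*(6 + D) = 39*(6 + D)/5 = 234/5 + 39*D/5)
(g(-2) + X(-4))² = (1 + (234/5 + (39/5)*(-4)))² = (1 + (234/5 - 156/5))² = (1 + 78/5)² = (83/5)² = 6889/25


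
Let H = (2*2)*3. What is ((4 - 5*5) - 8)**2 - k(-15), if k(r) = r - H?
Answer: 868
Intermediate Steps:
H = 12 (H = 4*3 = 12)
k(r) = -12 + r (k(r) = r - 1*12 = r - 12 = -12 + r)
((4 - 5*5) - 8)**2 - k(-15) = ((4 - 5*5) - 8)**2 - (-12 - 15) = ((4 - 25) - 8)**2 - 1*(-27) = (-21 - 8)**2 + 27 = (-29)**2 + 27 = 841 + 27 = 868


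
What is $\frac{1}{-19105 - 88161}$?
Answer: $- \frac{1}{107266} \approx -9.3226 \cdot 10^{-6}$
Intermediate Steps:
$\frac{1}{-19105 - 88161} = \frac{1}{-107266} = - \frac{1}{107266}$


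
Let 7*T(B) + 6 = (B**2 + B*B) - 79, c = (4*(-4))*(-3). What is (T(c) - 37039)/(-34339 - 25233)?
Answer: 127375/208502 ≈ 0.61091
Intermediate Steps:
c = 48 (c = -16*(-3) = 48)
T(B) = -85/7 + 2*B**2/7 (T(B) = -6/7 + ((B**2 + B*B) - 79)/7 = -6/7 + ((B**2 + B**2) - 79)/7 = -6/7 + (2*B**2 - 79)/7 = -6/7 + (-79 + 2*B**2)/7 = -6/7 + (-79/7 + 2*B**2/7) = -85/7 + 2*B**2/7)
(T(c) - 37039)/(-34339 - 25233) = ((-85/7 + (2/7)*48**2) - 37039)/(-34339 - 25233) = ((-85/7 + (2/7)*2304) - 37039)/(-59572) = ((-85/7 + 4608/7) - 37039)*(-1/59572) = (4523/7 - 37039)*(-1/59572) = -254750/7*(-1/59572) = 127375/208502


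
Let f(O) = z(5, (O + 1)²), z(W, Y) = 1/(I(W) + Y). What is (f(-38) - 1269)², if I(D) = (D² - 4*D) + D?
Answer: 3062325002500/1901641 ≈ 1.6104e+6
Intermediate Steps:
I(D) = D² - 3*D
z(W, Y) = 1/(Y + W*(-3 + W)) (z(W, Y) = 1/(W*(-3 + W) + Y) = 1/(Y + W*(-3 + W)))
f(O) = 1/(10 + (1 + O)²) (f(O) = 1/((O + 1)² + 5*(-3 + 5)) = 1/((1 + O)² + 5*2) = 1/((1 + O)² + 10) = 1/(10 + (1 + O)²))
(f(-38) - 1269)² = (1/(10 + (1 - 38)²) - 1269)² = (1/(10 + (-37)²) - 1269)² = (1/(10 + 1369) - 1269)² = (1/1379 - 1269)² = (-1749950/1379)² = 3062325002500/1901641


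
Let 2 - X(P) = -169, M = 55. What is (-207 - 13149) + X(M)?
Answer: -13185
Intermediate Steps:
X(P) = 171 (X(P) = 2 - 1*(-169) = 2 + 169 = 171)
(-207 - 13149) + X(M) = (-207 - 13149) + 171 = -13356 + 171 = -13185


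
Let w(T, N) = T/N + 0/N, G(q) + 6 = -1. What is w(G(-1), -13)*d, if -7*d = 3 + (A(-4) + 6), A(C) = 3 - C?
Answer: -16/13 ≈ -1.2308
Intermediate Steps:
G(q) = -7 (G(q) = -6 - 1 = -7)
w(T, N) = T/N (w(T, N) = T/N + 0 = T/N)
d = -16/7 (d = -(3 + ((3 - 1*(-4)) + 6))/7 = -(3 + ((3 + 4) + 6))/7 = -(3 + (7 + 6))/7 = -(3 + 13)/7 = -⅐*16 = -16/7 ≈ -2.2857)
w(G(-1), -13)*d = -7/(-13)*(-16/7) = -7*(-1/13)*(-16/7) = (7/13)*(-16/7) = -16/13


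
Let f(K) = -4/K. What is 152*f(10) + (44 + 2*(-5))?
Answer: -134/5 ≈ -26.800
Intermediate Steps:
152*f(10) + (44 + 2*(-5)) = 152*(-4/10) + (44 + 2*(-5)) = 152*(-4*⅒) + (44 - 10) = 152*(-⅖) + 34 = -304/5 + 34 = -134/5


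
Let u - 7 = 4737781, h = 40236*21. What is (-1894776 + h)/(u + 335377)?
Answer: -69988/338211 ≈ -0.20694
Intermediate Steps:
h = 844956
u = 4737788 (u = 7 + 4737781 = 4737788)
(-1894776 + h)/(u + 335377) = (-1894776 + 844956)/(4737788 + 335377) = -1049820/5073165 = -1049820*1/5073165 = -69988/338211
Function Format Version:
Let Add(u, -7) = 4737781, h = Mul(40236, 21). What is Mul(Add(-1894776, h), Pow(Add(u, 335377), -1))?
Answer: Rational(-69988, 338211) ≈ -0.20694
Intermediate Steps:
h = 844956
u = 4737788 (u = Add(7, 4737781) = 4737788)
Mul(Add(-1894776, h), Pow(Add(u, 335377), -1)) = Mul(Add(-1894776, 844956), Pow(Add(4737788, 335377), -1)) = Mul(-1049820, Pow(5073165, -1)) = Mul(-1049820, Rational(1, 5073165)) = Rational(-69988, 338211)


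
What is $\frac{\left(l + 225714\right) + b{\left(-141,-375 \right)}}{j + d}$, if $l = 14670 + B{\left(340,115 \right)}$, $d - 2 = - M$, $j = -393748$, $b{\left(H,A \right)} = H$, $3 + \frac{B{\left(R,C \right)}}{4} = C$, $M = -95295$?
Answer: $- \frac{240691}{298451} \approx -0.80647$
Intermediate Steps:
$B{\left(R,C \right)} = -12 + 4 C$
$d = 95297$ ($d = 2 - -95295 = 2 + 95295 = 95297$)
$l = 15118$ ($l = 14670 + \left(-12 + 4 \cdot 115\right) = 14670 + \left(-12 + 460\right) = 14670 + 448 = 15118$)
$\frac{\left(l + 225714\right) + b{\left(-141,-375 \right)}}{j + d} = \frac{\left(15118 + 225714\right) - 141}{-393748 + 95297} = \frac{240832 - 141}{-298451} = 240691 \left(- \frac{1}{298451}\right) = - \frac{240691}{298451}$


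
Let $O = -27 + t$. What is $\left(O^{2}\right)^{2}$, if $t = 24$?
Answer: $81$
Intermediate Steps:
$O = -3$ ($O = -27 + 24 = -3$)
$\left(O^{2}\right)^{2} = \left(\left(-3\right)^{2}\right)^{2} = 9^{2} = 81$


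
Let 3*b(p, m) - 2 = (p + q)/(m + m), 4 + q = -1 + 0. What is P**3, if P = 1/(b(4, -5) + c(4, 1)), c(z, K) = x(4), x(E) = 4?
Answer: 1000/103823 ≈ 0.0096318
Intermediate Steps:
c(z, K) = 4
q = -5 (q = -4 + (-1 + 0) = -4 - 1 = -5)
b(p, m) = 2/3 + (-5 + p)/(6*m) (b(p, m) = 2/3 + ((p - 5)/(m + m))/3 = 2/3 + ((-5 + p)/((2*m)))/3 = 2/3 + ((-5 + p)*(1/(2*m)))/3 = 2/3 + ((-5 + p)/(2*m))/3 = 2/3 + (-5 + p)/(6*m))
P = 10/47 (P = 1/((1/6)*(-5 + 4 + 4*(-5))/(-5) + 4) = 1/((1/6)*(-1/5)*(-5 + 4 - 20) + 4) = 1/((1/6)*(-1/5)*(-21) + 4) = 1/(7/10 + 4) = 1/(47/10) = 10/47 ≈ 0.21277)
P**3 = (10/47)**3 = 1000/103823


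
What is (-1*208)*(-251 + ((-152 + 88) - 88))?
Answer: 83824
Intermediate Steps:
(-1*208)*(-251 + ((-152 + 88) - 88)) = -208*(-251 + (-64 - 88)) = -208*(-251 - 152) = -208*(-403) = 83824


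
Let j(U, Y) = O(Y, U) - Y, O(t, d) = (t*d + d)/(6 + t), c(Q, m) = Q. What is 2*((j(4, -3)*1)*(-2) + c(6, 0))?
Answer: 32/3 ≈ 10.667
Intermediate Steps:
O(t, d) = (d + d*t)/(6 + t) (O(t, d) = (d*t + d)/(6 + t) = (d + d*t)/(6 + t))
j(U, Y) = -Y + U*(1 + Y)/(6 + Y) (j(U, Y) = U*(1 + Y)/(6 + Y) - Y = -Y + U*(1 + Y)/(6 + Y))
2*((j(4, -3)*1)*(-2) + c(6, 0)) = 2*((((4*(1 - 3) - 1*(-3)*(6 - 3))/(6 - 3))*1)*(-2) + 6) = 2*((((4*(-2) - 1*(-3)*3)/3)*1)*(-2) + 6) = 2*((((-8 + 9)/3)*1)*(-2) + 6) = 2*((((⅓)*1)*1)*(-2) + 6) = 2*(((⅓)*1)*(-2) + 6) = 2*((⅓)*(-2) + 6) = 2*(-⅔ + 6) = 2*(16/3) = 32/3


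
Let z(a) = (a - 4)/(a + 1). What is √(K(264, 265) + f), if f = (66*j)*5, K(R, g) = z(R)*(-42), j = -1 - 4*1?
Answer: I*√4750602/53 ≈ 41.124*I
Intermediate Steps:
j = -5 (j = -1 - 4 = -5)
z(a) = (-4 + a)/(1 + a)
K(R, g) = -42*(-4 + R)/(1 + R) (K(R, g) = ((-4 + R)/(1 + R))*(-42) = -42*(-4 + R)/(1 + R))
f = -1650 (f = (66*(-5))*5 = -330*5 = -1650)
√(K(264, 265) + f) = √(42*(4 - 1*264)/(1 + 264) - 1650) = √(42*(4 - 264)/265 - 1650) = √(42*(1/265)*(-260) - 1650) = √(-2184/53 - 1650) = √(-89634/53) = I*√4750602/53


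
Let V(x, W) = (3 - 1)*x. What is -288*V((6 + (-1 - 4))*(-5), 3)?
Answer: 2880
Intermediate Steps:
V(x, W) = 2*x
-288*V((6 + (-1 - 4))*(-5), 3) = -576*(6 + (-1 - 4))*(-5) = -576*(6 - 5)*(-5) = -576*1*(-5) = -576*(-5) = -288*(-10) = 2880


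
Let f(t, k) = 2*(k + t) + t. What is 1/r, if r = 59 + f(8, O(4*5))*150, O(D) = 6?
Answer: 1/5459 ≈ 0.00018318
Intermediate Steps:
f(t, k) = 2*k + 3*t (f(t, k) = (2*k + 2*t) + t = 2*k + 3*t)
r = 5459 (r = 59 + (2*6 + 3*8)*150 = 59 + (12 + 24)*150 = 59 + 36*150 = 59 + 5400 = 5459)
1/r = 1/5459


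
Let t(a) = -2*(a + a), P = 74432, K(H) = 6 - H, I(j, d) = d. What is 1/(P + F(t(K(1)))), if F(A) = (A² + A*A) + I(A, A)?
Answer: 1/75212 ≈ 1.3296e-5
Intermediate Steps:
t(a) = -4*a
F(A) = A + 2*A² (F(A) = (A² + A*A) + A = (A² + A²) + A = 2*A² + A = A + 2*A²)
1/(P + F(t(K(1)))) = 1/(74432 + (-4*(6 - 1*1))*(1 + 2*(-4*(6 - 1*1)))) = 1/(74432 + (-4*(6 - 1))*(1 + 2*(-4*(6 - 1)))) = 1/(74432 + (-4*5)*(1 + 2*(-4*5))) = 1/(74432 - 20*(1 + 2*(-20))) = 1/(74432 - 20*(1 - 40)) = 1/(74432 - 20*(-39)) = 1/(74432 + 780) = 1/75212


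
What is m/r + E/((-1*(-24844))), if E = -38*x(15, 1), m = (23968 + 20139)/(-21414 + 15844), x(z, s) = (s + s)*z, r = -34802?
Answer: -54972486323/1203984586540 ≈ -0.045659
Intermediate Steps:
x(z, s) = 2*s*z (x(z, s) = (2*s)*z = 2*s*z)
m = -44107/5570 (m = 44107/(-5570) = 44107*(-1/5570) = -44107/5570 ≈ -7.9187)
E = -1140 (E = -76*15 = -38*30 = -1140)
m/r + E/((-1*(-24844))) = -44107/5570/(-34802) - 1140/((-1*(-24844))) = -44107/5570*(-1/34802) - 1140/24844 = 44107/193847140 - 1140*1/24844 = 44107/193847140 - 285/6211 = -54972486323/1203984586540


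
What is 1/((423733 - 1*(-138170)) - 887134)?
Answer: -1/325231 ≈ -3.0747e-6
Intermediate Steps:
1/((423733 - 1*(-138170)) - 887134) = 1/((423733 + 138170) - 887134) = 1/(561903 - 887134) = 1/(-325231) = -1/325231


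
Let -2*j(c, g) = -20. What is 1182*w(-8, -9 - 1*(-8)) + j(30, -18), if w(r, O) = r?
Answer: -9446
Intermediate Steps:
j(c, g) = 10 (j(c, g) = -½*(-20) = 10)
1182*w(-8, -9 - 1*(-8)) + j(30, -18) = 1182*(-8) + 10 = -9456 + 10 = -9446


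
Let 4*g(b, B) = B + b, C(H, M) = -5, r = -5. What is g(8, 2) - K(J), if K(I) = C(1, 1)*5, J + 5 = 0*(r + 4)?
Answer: 55/2 ≈ 27.500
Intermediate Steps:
g(b, B) = B/4 + b/4 (g(b, B) = (B + b)/4 = B/4 + b/4)
J = -5 (J = -5 + 0*(-5 + 4) = -5 + 0*(-1) = -5 + 0 = -5)
K(I) = -25 (K(I) = -5*5 = -25)
g(8, 2) - K(J) = ((¼)*2 + (¼)*8) - 1*(-25) = (½ + 2) + 25 = 5/2 + 25 = 55/2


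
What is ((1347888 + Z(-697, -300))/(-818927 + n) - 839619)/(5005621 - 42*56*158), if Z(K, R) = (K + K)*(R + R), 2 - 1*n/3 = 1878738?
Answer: -5419856177853/29913127865675 ≈ -0.18119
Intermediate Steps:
n = -5636208 (n = 6 - 3*1878738 = 6 - 5636214 = -5636208)
Z(K, R) = 4*K*R (Z(K, R) = (2*K)*(2*R) = 4*K*R)
((1347888 + Z(-697, -300))/(-818927 + n) - 839619)/(5005621 - 42*56*158) = ((1347888 + 4*(-697)*(-300))/(-818927 - 5636208) - 839619)/(5005621 - 42*56*158) = ((1347888 + 836400)/(-6455135) - 839619)/(5005621 - 2352*158) = (2184288*(-1/6455135) - 839619)/(5005621 - 371616) = (-2184288/6455135 - 839619)/4634005 = -5419856177853/6455135*1/4634005 = -5419856177853/29913127865675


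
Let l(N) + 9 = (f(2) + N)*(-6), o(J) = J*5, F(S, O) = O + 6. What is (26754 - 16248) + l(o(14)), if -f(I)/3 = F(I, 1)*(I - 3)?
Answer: 9951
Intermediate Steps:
F(S, O) = 6 + O
o(J) = 5*J
f(I) = 63 - 21*I (f(I) = -3*(6 + 1)*(I - 3) = -21*(-3 + I) = -3*(-21 + 7*I) = 63 - 21*I)
l(N) = -135 - 6*N (l(N) = -9 + ((63 - 21*2) + N)*(-6) = -9 + ((63 - 42) + N)*(-6) = -9 + (21 + N)*(-6) = -9 + (-126 - 6*N) = -135 - 6*N)
(26754 - 16248) + l(o(14)) = (26754 - 16248) + (-135 - 30*14) = 10506 + (-135 - 6*70) = 10506 + (-135 - 420) = 10506 - 555 = 9951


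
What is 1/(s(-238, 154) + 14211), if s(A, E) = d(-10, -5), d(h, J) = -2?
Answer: 1/14209 ≈ 7.0378e-5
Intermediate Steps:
s(A, E) = -2
1/(s(-238, 154) + 14211) = 1/(-2 + 14211) = 1/14209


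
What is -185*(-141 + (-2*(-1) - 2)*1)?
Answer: 26085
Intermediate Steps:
-185*(-141 + (-2*(-1) - 2)*1) = -185*(-141 + (2 - 2)*1) = -185*(-141 + 0*1) = -185*(-141 + 0) = -185*(-141) = 26085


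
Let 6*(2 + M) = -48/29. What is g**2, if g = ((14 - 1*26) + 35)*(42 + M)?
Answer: 702038016/841 ≈ 8.3477e+5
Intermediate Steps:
M = -66/29 (M = -2 + (-48/29)/6 = -2 + (-48*1/29)/6 = -2 + (1/6)*(-48/29) = -2 - 8/29 = -66/29 ≈ -2.2759)
g = 26496/29 (g = ((14 - 1*26) + 35)*(42 - 66/29) = ((14 - 26) + 35)*(1152/29) = (-12 + 35)*(1152/29) = 23*(1152/29) = 26496/29 ≈ 913.66)
g**2 = (26496/29)**2 = 702038016/841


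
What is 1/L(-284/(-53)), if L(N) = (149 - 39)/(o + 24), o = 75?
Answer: 9/10 ≈ 0.90000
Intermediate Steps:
L(N) = 10/9 (L(N) = (149 - 39)/(75 + 24) = 110/99 = 110*(1/99) = 10/9)
1/L(-284/(-53)) = 1/(10/9) = 9/10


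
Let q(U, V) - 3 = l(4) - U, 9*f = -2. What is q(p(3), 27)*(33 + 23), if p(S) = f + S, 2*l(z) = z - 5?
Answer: -140/9 ≈ -15.556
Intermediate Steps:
f = -2/9 (f = (1/9)*(-2) = -2/9 ≈ -0.22222)
l(z) = -5/2 + z/2 (l(z) = (z - 5)/2 = (-5 + z)/2 = -5/2 + z/2)
p(S) = -2/9 + S
q(U, V) = 5/2 - U (q(U, V) = 3 + ((-5/2 + (1/2)*4) - U) = 3 + ((-5/2 + 2) - U) = 3 + (-1/2 - U) = 5/2 - U)
q(p(3), 27)*(33 + 23) = (5/2 - (-2/9 + 3))*(33 + 23) = (5/2 - 1*25/9)*56 = (5/2 - 25/9)*56 = -5/18*56 = -140/9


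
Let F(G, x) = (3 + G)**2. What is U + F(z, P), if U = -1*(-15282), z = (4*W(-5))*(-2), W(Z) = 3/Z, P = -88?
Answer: 383571/25 ≈ 15343.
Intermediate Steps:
z = 24/5 (z = (4*(3/(-5)))*(-2) = (4*(3*(-1/5)))*(-2) = (4*(-3/5))*(-2) = -12/5*(-2) = 24/5 ≈ 4.8000)
U = 15282
U + F(z, P) = 15282 + (3 + 24/5)**2 = 15282 + (39/5)**2 = 15282 + 1521/25 = 383571/25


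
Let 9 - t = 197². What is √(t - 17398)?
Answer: I*√56198 ≈ 237.06*I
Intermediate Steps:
t = -38800 (t = 9 - 1*197² = 9 - 1*38809 = 9 - 38809 = -38800)
√(t - 17398) = √(-38800 - 17398) = √(-56198) = I*√56198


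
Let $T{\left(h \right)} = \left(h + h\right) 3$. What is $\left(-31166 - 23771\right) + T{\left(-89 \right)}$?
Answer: $-55471$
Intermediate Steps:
$T{\left(h \right)} = 6 h$ ($T{\left(h \right)} = 2 h 3 = 6 h$)
$\left(-31166 - 23771\right) + T{\left(-89 \right)} = \left(-31166 - 23771\right) + 6 \left(-89\right) = -54937 - 534 = -55471$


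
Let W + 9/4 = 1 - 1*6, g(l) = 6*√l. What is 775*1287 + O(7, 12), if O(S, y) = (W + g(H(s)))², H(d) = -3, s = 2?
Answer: 15957913/16 - 87*I*√3 ≈ 9.9737e+5 - 150.69*I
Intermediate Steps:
W = -29/4 (W = -9/4 + (1 - 1*6) = -9/4 + (1 - 6) = -9/4 - 5 = -29/4 ≈ -7.2500)
O(S, y) = (-29/4 + 6*I*√3)² (O(S, y) = (-29/4 + 6*√(-3))² = (-29/4 + 6*(I*√3))² = (-29/4 + 6*I*√3)²)
775*1287 + O(7, 12) = 775*1287 + (29 - 24*I*√3)²/16 = 997425 + (29 - 24*I*√3)²/16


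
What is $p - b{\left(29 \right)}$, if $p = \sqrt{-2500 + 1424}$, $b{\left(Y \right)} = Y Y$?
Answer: $-841 + 2 i \sqrt{269} \approx -841.0 + 32.802 i$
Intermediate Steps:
$b{\left(Y \right)} = Y^{2}$
$p = 2 i \sqrt{269}$ ($p = \sqrt{-1076} = 2 i \sqrt{269} \approx 32.802 i$)
$p - b{\left(29 \right)} = 2 i \sqrt{269} - 29^{2} = 2 i \sqrt{269} - 841 = -841 + 2 i \sqrt{269}$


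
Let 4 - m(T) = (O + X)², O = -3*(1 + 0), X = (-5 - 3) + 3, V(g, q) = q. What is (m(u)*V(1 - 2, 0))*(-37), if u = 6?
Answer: 0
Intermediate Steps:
X = -5 (X = -8 + 3 = -5)
O = -3 (O = -3*1 = -3)
m(T) = -60 (m(T) = 4 - (-3 - 5)² = 4 - 1*(-8)² = 4 - 1*64 = 4 - 64 = -60)
(m(u)*V(1 - 2, 0))*(-37) = -60*0*(-37) = 0*(-37) = 0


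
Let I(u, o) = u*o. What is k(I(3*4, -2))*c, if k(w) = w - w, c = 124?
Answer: 0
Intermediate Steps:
I(u, o) = o*u
k(w) = 0
k(I(3*4, -2))*c = 0*124 = 0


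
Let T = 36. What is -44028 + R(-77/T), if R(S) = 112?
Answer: -43916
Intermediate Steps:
-44028 + R(-77/T) = -44028 + 112 = -43916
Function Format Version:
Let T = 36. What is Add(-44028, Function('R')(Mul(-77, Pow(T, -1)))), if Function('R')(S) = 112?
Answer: -43916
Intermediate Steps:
Add(-44028, Function('R')(Mul(-77, Pow(T, -1)))) = Add(-44028, 112) = -43916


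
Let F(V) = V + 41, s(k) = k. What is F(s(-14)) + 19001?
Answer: 19028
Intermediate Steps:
F(V) = 41 + V
F(s(-14)) + 19001 = (41 - 14) + 19001 = 27 + 19001 = 19028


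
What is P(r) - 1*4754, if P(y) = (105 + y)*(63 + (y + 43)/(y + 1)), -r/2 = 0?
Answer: 6376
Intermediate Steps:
r = 0 (r = -2*0 = 0)
P(y) = (63 + (43 + y)/(1 + y))*(105 + y) (P(y) = (105 + y)*(63 + (43 + y)/(1 + y)) = (63 + (43 + y)/(1 + y))*(105 + y))
P(r) - 1*4754 = 2*(5565 + 32*0² + 3413*0)/(1 + 0) - 1*4754 = 2*(5565 + 32*0 + 0)/1 - 4754 = 2*1*(5565 + 0 + 0) - 4754 = 2*1*5565 - 4754 = 11130 - 4754 = 6376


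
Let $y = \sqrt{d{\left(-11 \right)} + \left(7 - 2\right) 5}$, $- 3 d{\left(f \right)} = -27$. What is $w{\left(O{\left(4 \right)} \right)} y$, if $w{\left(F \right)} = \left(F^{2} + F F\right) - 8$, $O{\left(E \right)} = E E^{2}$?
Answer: $8184 \sqrt{34} \approx 47721.0$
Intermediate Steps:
$O{\left(E \right)} = E^{3}$
$d{\left(f \right)} = 9$ ($d{\left(f \right)} = \left(- \frac{1}{3}\right) \left(-27\right) = 9$)
$y = \sqrt{34}$ ($y = \sqrt{9 + \left(7 - 2\right) 5} = \sqrt{9 + 5 \cdot 5} = \sqrt{9 + 25} = \sqrt{34} \approx 5.8309$)
$w{\left(F \right)} = -8 + 2 F^{2}$ ($w{\left(F \right)} = \left(F^{2} + F^{2}\right) - 8 = 2 F^{2} - 8 = -8 + 2 F^{2}$)
$w{\left(O{\left(4 \right)} \right)} y = \left(-8 + 2 \left(4^{3}\right)^{2}\right) \sqrt{34} = \left(-8 + 2 \cdot 64^{2}\right) \sqrt{34} = \left(-8 + 2 \cdot 4096\right) \sqrt{34} = \left(-8 + 8192\right) \sqrt{34} = 8184 \sqrt{34}$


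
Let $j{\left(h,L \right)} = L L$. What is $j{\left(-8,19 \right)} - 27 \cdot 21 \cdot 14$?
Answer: $-7577$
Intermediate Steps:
$j{\left(h,L \right)} = L^{2}$
$j{\left(-8,19 \right)} - 27 \cdot 21 \cdot 14 = 19^{2} - 27 \cdot 21 \cdot 14 = 361 - 567 \cdot 14 = 361 - 7938 = -7577$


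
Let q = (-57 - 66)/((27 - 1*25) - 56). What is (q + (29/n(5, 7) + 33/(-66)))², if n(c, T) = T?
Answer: 139129/3969 ≈ 35.054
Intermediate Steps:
q = 41/18 (q = -123/((27 - 25) - 56) = -123/(2 - 56) = -123/(-54) = -123*(-1/54) = 41/18 ≈ 2.2778)
(q + (29/n(5, 7) + 33/(-66)))² = (41/18 + (29/7 + 33/(-66)))² = (41/18 + (29*(⅐) + 33*(-1/66)))² = (41/18 + (29/7 - ½))² = (41/18 + 51/14)² = (373/63)² = 139129/3969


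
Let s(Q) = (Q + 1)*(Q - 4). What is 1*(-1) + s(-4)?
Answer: 23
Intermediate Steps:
s(Q) = (1 + Q)*(-4 + Q)
1*(-1) + s(-4) = 1*(-1) + (-4 + (-4)**2 - 3*(-4)) = -1 + (-4 + 16 + 12) = -1 + 24 = 23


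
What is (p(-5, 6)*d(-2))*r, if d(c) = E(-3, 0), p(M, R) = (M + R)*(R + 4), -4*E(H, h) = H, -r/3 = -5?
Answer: 225/2 ≈ 112.50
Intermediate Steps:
r = 15 (r = -3*(-5) = 15)
E(H, h) = -H/4
p(M, R) = (4 + R)*(M + R) (p(M, R) = (M + R)*(4 + R) = (4 + R)*(M + R))
d(c) = ¾ (d(c) = -¼*(-3) = ¾)
(p(-5, 6)*d(-2))*r = ((6² + 4*(-5) + 4*6 - 5*6)*(¾))*15 = ((36 - 20 + 24 - 30)*(¾))*15 = (10*(¾))*15 = (15/2)*15 = 225/2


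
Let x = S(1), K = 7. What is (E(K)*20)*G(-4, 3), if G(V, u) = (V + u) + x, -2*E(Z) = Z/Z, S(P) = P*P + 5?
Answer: -50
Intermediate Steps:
S(P) = 5 + P² (S(P) = P² + 5 = 5 + P²)
E(Z) = -½ (E(Z) = -Z/(2*Z) = -½*1 = -½)
x = 6 (x = 5 + 1² = 5 + 1 = 6)
G(V, u) = 6 + V + u (G(V, u) = (V + u) + 6 = 6 + V + u)
(E(K)*20)*G(-4, 3) = (-½*20)*(6 - 4 + 3) = -10*5 = -50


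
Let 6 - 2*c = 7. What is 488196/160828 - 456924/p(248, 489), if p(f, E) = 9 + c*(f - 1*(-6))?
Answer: 9192972525/2372213 ≈ 3875.3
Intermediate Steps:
c = -½ (c = 3 - ½*7 = 3 - 7/2 = -½ ≈ -0.50000)
p(f, E) = 6 - f/2 (p(f, E) = 9 - (f - 1*(-6))/2 = 9 - (f + 6)/2 = 9 - (6 + f)/2 = 9 + (-3 - f/2) = 6 - f/2)
488196/160828 - 456924/p(248, 489) = 488196/160828 - 456924/(6 - ½*248) = 488196*(1/160828) - 456924/(6 - 124) = 122049/40207 - 456924/(-118) = 122049/40207 - 456924*(-1/118) = 122049/40207 + 228462/59 = 9192972525/2372213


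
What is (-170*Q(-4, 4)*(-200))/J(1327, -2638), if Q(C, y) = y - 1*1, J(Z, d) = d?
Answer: -51000/1319 ≈ -38.666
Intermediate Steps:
Q(C, y) = -1 + y (Q(C, y) = y - 1 = -1 + y)
(-170*Q(-4, 4)*(-200))/J(1327, -2638) = (-170*(-1 + 4)*(-200))/(-2638) = (-170*3*(-200))*(-1/2638) = -510*(-200)*(-1/2638) = 102000*(-1/2638) = -51000/1319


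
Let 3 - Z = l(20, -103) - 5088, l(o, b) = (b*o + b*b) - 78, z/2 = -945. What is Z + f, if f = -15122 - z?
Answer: -16612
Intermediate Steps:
z = -1890 (z = 2*(-945) = -1890)
l(o, b) = -78 + b**2 + b*o (l(o, b) = (b*o + b**2) - 78 = (b**2 + b*o) - 78 = -78 + b**2 + b*o)
Z = -3380 (Z = 3 - ((-78 + (-103)**2 - 103*20) - 5088) = 3 - ((-78 + 10609 - 2060) - 5088) = 3 - (8471 - 5088) = 3 - 1*3383 = 3 - 3383 = -3380)
f = -13232 (f = -15122 - 1*(-1890) = -15122 + 1890 = -13232)
Z + f = -3380 - 13232 = -16612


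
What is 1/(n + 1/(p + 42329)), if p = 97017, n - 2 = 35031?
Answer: 139346/4881708419 ≈ 2.8545e-5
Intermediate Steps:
n = 35033 (n = 2 + 35031 = 35033)
1/(n + 1/(p + 42329)) = 1/(35033 + 1/(97017 + 42329)) = 1/(35033 + 1/139346) = 1/(4881708419/139346) = 139346/4881708419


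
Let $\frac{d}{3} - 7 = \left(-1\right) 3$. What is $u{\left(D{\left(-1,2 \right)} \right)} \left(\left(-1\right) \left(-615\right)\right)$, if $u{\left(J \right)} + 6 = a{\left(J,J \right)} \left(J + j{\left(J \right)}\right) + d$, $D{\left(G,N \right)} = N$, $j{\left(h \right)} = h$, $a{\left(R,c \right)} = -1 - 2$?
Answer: $-3690$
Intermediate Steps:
$a{\left(R,c \right)} = -3$
$d = 12$ ($d = 21 + 3 \left(\left(-1\right) 3\right) = 21 + 3 \left(-3\right) = 21 - 9 = 12$)
$u{\left(J \right)} = 6 - 6 J$ ($u{\left(J \right)} = -6 - \left(-12 + 3 \left(J + J\right)\right) = -6 - \left(-12 + 3 \cdot 2 J\right) = -6 - \left(-12 + 6 J\right) = 6 - 6 J$)
$u{\left(D{\left(-1,2 \right)} \right)} \left(\left(-1\right) \left(-615\right)\right) = \left(6 - 12\right) \left(\left(-1\right) \left(-615\right)\right) = \left(6 - 12\right) 615 = \left(-6\right) 615 = -3690$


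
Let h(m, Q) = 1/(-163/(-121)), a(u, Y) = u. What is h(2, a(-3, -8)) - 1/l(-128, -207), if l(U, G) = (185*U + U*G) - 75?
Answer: 331498/446783 ≈ 0.74197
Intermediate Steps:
h(m, Q) = 121/163 (h(m, Q) = 1/(-163*(-1/121)) = 1/(163/121) = 121/163)
l(U, G) = -75 + 185*U + G*U (l(U, G) = (185*U + G*U) - 75 = -75 + 185*U + G*U)
h(2, a(-3, -8)) - 1/l(-128, -207) = 121/163 - 1/(-75 + 185*(-128) - 207*(-128)) = 121/163 - 1/(-75 - 23680 + 26496) = 121/163 - 1/2741 = 331498/446783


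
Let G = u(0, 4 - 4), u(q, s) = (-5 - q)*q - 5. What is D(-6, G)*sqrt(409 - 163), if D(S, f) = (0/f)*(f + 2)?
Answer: 0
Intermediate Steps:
u(q, s) = -5 + q*(-5 - q) (u(q, s) = q*(-5 - q) - 5 = -5 + q*(-5 - q))
G = -5 (G = -5 - 1*0**2 - 5*0 = -5 - 1*0 + 0 = -5 + 0 + 0 = -5)
D(S, f) = 0 (D(S, f) = 0*(2 + f) = 0)
D(-6, G)*sqrt(409 - 163) = 0*sqrt(409 - 163) = 0*sqrt(246) = 0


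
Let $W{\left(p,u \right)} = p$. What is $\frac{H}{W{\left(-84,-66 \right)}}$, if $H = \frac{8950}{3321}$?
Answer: $- \frac{4475}{139482} \approx -0.032083$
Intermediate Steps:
$H = \frac{8950}{3321}$ ($H = 8950 \cdot \frac{1}{3321} = \frac{8950}{3321} \approx 2.695$)
$\frac{H}{W{\left(-84,-66 \right)}} = \frac{8950}{3321 \left(-84\right)} = \frac{8950}{3321} \left(- \frac{1}{84}\right) = - \frac{4475}{139482}$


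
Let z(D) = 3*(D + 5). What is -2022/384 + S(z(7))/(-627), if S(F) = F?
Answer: -71201/13376 ≈ -5.3230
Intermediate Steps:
z(D) = 15 + 3*D (z(D) = 3*(5 + D) = 15 + 3*D)
-2022/384 + S(z(7))/(-627) = -2022/384 + (15 + 3*7)/(-627) = -2022*1/384 + (15 + 21)*(-1/627) = -337/64 + 36*(-1/627) = -337/64 - 12/209 = -71201/13376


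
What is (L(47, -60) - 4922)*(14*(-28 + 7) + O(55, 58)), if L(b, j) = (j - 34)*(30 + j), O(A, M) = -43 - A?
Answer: 823984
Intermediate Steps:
L(b, j) = (-34 + j)*(30 + j)
(L(47, -60) - 4922)*(14*(-28 + 7) + O(55, 58)) = ((-1020 + (-60)² - 4*(-60)) - 4922)*(14*(-28 + 7) + (-43 - 1*55)) = ((-1020 + 3600 + 240) - 4922)*(14*(-21) + (-43 - 55)) = (2820 - 4922)*(-294 - 98) = -2102*(-392) = 823984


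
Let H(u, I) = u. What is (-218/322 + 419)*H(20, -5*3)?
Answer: 1347000/161 ≈ 8366.5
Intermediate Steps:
(-218/322 + 419)*H(20, -5*3) = (-218/322 + 419)*20 = (-218*1/322 + 419)*20 = (-109/161 + 419)*20 = (67350/161)*20 = 1347000/161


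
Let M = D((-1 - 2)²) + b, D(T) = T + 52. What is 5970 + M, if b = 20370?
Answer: 26401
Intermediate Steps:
D(T) = 52 + T
M = 20431 (M = (52 + (-1 - 2)²) + 20370 = (52 + (-3)²) + 20370 = (52 + 9) + 20370 = 61 + 20370 = 20431)
5970 + M = 5970 + 20431 = 26401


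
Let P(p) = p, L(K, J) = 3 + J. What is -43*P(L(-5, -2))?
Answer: -43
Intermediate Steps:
-43*P(L(-5, -2)) = -43*(3 - 2) = -43*1 = -43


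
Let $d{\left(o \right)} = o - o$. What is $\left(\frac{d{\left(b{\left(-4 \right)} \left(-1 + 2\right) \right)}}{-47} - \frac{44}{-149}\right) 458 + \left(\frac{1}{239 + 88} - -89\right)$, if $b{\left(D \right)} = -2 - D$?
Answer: $\frac{10926200}{48723} \approx 224.25$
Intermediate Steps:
$d{\left(o \right)} = 0$
$\left(\frac{d{\left(b{\left(-4 \right)} \left(-1 + 2\right) \right)}}{-47} - \frac{44}{-149}\right) 458 + \left(\frac{1}{239 + 88} - -89\right) = \left(\frac{0}{-47} - \frac{44}{-149}\right) 458 + \left(\frac{1}{239 + 88} - -89\right) = \left(0 \left(- \frac{1}{47}\right) - - \frac{44}{149}\right) 458 + \left(\frac{1}{327} + 89\right) = \left(0 + \frac{44}{149}\right) 458 + \left(\frac{1}{327} + 89\right) = \frac{44}{149} \cdot 458 + \frac{29104}{327} = \frac{20152}{149} + \frac{29104}{327} = \frac{10926200}{48723}$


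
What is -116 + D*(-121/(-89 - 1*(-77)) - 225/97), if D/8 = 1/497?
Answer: -2394094/20661 ≈ -115.88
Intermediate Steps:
D = 8/497 ≈ 0.016097
-116 + D*(-121/(-89 - 1*(-77)) - 225/97) = -116 + 8*(-121/(-89 - 1*(-77)) - 225/97)/497 = -116 + 8*(-121/(-89 + 77) - 225*1/97)/497 = -116 + 8*(-121/(-12) - 225/97)/497 = -116 + 8*(-121*(-1/12) - 225/97)/497 = -116 + 8*(121/12 - 225/97)/497 = -116 + (8/497)*(9037/1164) = -116 + 2582/20661 = -2394094/20661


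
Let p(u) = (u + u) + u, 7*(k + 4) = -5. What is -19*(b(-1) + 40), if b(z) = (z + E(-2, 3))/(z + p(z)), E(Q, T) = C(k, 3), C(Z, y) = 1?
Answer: -760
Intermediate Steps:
k = -33/7 (k = -4 + (⅐)*(-5) = -4 - 5/7 = -33/7 ≈ -4.7143)
E(Q, T) = 1
p(u) = 3*u (p(u) = 2*u + u = 3*u)
b(z) = (1 + z)/(4*z) (b(z) = (z + 1)/(z + 3*z) = (1 + z)/((4*z)) = (1 + z)*(1/(4*z)) = (1 + z)/(4*z))
-19*(b(-1) + 40) = -19*((¼)*(1 - 1)/(-1) + 40) = -19*((¼)*(-1)*0 + 40) = -19*(0 + 40) = -19*40 = -760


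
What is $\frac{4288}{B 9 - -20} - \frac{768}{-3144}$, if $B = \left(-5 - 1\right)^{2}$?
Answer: $\frac{71592}{5633} \approx 12.709$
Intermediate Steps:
$B = 36$ ($B = \left(-6\right)^{2} = 36$)
$\frac{4288}{B 9 - -20} - \frac{768}{-3144} = \frac{4288}{36 \cdot 9 - -20} - \frac{768}{-3144} = \frac{4288}{324 + 20} - - \frac{32}{131} = \frac{4288}{344} + \frac{32}{131} = 4288 \cdot \frac{1}{344} + \frac{32}{131} = \frac{536}{43} + \frac{32}{131} = \frac{71592}{5633}$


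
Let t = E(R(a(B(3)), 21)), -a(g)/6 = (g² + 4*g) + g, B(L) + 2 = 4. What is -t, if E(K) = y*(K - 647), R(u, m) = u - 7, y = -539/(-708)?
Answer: 66297/118 ≈ 561.84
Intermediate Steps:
B(L) = 2 (B(L) = -2 + 4 = 2)
a(g) = -30*g - 6*g² (a(g) = -6*((g² + 4*g) + g) = -6*(g² + 5*g) = -30*g - 6*g²)
y = 539/708 (y = -539*(-1/708) = 539/708 ≈ 0.76130)
R(u, m) = -7 + u
E(K) = -348733/708 + 539*K/708 (E(K) = 539*(K - 647)/708 = 539*(-647 + K)/708 = -348733/708 + 539*K/708)
t = -66297/118 (t = -348733/708 + 539*(-7 - 6*2*(5 + 2))/708 = -348733/708 + 539*(-7 - 6*2*7)/708 = -348733/708 + 539*(-7 - 84)/708 = -348733/708 + (539/708)*(-91) = -348733/708 - 49049/708 = -66297/118 ≈ -561.84)
-t = -1*(-66297/118) = 66297/118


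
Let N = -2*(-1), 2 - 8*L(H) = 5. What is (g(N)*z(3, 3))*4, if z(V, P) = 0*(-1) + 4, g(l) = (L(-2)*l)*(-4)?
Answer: 48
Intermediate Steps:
L(H) = -3/8 (L(H) = 1/4 - 1/8*5 = 1/4 - 5/8 = -3/8)
N = 2
g(l) = 3*l/2 (g(l) = -3*l/8*(-4) = 3*l/2)
z(V, P) = 4 (z(V, P) = 0 + 4 = 4)
(g(N)*z(3, 3))*4 = (((3/2)*2)*4)*4 = (3*4)*4 = 12*4 = 48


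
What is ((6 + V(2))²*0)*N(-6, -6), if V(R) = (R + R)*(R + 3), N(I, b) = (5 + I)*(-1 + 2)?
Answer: 0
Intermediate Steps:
N(I, b) = 5 + I (N(I, b) = (5 + I)*1 = 5 + I)
V(R) = 2*R*(3 + R) (V(R) = (2*R)*(3 + R) = 2*R*(3 + R))
((6 + V(2))²*0)*N(-6, -6) = ((6 + 2*2*(3 + 2))²*0)*(5 - 6) = ((6 + 2*2*5)²*0)*(-1) = ((6 + 20)²*0)*(-1) = (26²*0)*(-1) = (676*0)*(-1) = 0*(-1) = 0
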